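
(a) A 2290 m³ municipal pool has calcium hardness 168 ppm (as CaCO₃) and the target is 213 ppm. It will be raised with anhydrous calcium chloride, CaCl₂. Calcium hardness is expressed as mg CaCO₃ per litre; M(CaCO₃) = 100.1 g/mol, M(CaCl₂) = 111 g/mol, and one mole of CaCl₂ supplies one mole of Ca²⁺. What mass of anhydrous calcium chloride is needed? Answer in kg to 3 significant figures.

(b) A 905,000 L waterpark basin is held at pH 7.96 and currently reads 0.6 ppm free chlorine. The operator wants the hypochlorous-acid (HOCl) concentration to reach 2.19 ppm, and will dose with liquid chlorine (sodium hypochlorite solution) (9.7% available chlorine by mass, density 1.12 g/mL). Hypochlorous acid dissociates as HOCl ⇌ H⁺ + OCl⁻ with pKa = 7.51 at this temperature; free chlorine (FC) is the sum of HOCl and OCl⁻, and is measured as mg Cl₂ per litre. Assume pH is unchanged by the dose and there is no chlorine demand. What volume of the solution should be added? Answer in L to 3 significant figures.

(a) Volume: 2290 m³ = 2,290,000 L.
(a) Hardness to add: (213 − 168) = 45 mg/L as CaCO₃ × 2,290,000 L = 103,000 g as CaCO₃.
(a) Moles of Ca²⁺ (1 mol Ca²⁺ ≡ 1 mol CaCO₃): 103,000 / 100.1 g/mol = 1029 mol.
(a) Mass of CaCl₂: 1029 × 111 = 114,300 g.

(b) [OCl⁻]/[HOCl] = 10^(pH − pKa) = 10^(7.96 − 7.51) = 2.818; fraction as HOCl = 1/(1 + 2.818) = 0.2619.
(b) Free chlorine required for 2.19 ppm HOCl: 2.19 / 0.2619 = 8.362 ppm.
(b) FC to add: 8.362 − 0.6 = 7.762 mg/L as Cl₂.
(b) Cl₂ equivalent: 7.762 mg/L × 905,000 L = 7025 g.
(b) Product at 9.7% available Cl: 7025 / 0.097 = 72,420 g.
(b) Volume: 72,420 g ÷ 1.12 g/mL = 64,660 mL.

(a) 114 kg; (b) 64.7 L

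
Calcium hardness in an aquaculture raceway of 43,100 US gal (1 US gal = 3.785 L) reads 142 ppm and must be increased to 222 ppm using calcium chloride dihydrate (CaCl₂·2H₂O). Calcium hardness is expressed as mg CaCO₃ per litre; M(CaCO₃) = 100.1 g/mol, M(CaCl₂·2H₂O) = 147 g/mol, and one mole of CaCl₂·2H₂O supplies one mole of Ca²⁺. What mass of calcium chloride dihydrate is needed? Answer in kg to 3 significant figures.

Volume: 43,100 US gal × 3.785 L/gal = 163,134 L.
Hardness to add: (222 − 142) = 80 mg/L as CaCO₃ × 163,134 L = 13,050 g as CaCO₃.
Moles of Ca²⁺ (1 mol Ca²⁺ ≡ 1 mol CaCO₃): 13,050 / 100.1 g/mol = 130.4 mol.
Mass of CaCl₂·2H₂O: 130.4 × 147 = 19,170 g.

19.2 kg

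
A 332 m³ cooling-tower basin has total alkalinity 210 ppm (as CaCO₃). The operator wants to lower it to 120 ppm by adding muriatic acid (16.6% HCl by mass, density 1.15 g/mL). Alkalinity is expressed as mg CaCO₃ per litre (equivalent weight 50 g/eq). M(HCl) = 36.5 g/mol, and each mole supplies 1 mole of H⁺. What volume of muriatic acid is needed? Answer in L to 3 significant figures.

114 L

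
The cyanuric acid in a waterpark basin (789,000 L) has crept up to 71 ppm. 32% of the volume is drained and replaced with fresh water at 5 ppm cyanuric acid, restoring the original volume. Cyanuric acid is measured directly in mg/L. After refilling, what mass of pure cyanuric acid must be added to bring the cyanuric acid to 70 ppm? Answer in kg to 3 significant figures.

15.9 kg

After draining 32% and refilling: 71 × 0.68 + 5 × 0.32 = 49.88 ppm.
Deficit to target: 70 − 49.88 = 20.12 mg/L.
Mass: 20.12 mg/L × 789,000 L = 15,870 g cyanuric acid.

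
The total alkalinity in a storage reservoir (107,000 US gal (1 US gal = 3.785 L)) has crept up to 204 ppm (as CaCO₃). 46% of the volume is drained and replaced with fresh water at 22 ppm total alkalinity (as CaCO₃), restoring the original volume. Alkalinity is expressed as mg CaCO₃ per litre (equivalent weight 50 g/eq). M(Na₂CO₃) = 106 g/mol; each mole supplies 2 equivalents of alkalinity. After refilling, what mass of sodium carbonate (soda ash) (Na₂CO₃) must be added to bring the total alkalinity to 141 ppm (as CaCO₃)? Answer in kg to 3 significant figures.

Volume: 107,000 US gal × 3.785 L/gal = 404,995 L.
After draining 46% and refilling: 204 × 0.54 + 22 × 0.46 = 120.28 ppm.
Deficit to target: 141 − 120.28 = 20.72 mg/L.
As CaCO₃: 20.72 mg/L × 404,995 L = 8391 g; ÷ 50 g/eq ÷ 2 = 83.91 mol Na₂CO₃.
Mass: 83.91 × 106 = 8895 g.

8.89 kg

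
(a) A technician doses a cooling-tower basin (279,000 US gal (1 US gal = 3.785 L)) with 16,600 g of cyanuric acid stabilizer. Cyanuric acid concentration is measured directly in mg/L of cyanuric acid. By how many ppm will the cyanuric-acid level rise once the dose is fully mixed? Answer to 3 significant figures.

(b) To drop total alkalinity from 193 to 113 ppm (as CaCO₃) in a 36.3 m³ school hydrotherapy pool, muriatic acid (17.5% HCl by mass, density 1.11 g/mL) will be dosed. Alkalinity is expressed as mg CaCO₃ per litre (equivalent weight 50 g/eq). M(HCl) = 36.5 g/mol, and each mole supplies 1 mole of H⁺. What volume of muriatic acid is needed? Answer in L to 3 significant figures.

(a) Volume: 279,000 US gal × 3.785 L/gal = 1,056,015 L.
(a) Rise: 16,600 g / 1,056,015 L × 1000 = 15.72 mg/L.

(b) Volume: 36.3 m³ = 36,300 L.
(b) Alkalinity to neutralize: (193 − 113) = 80 mg/L as CaCO₃ × 36,300 L = 2904 g as CaCO₃.
(b) Equivalents of H⁺ required: 2904 ÷ 50 g/eq = 58.08 eq = 58.08 mol HCl.
(b) Mass of HCl: 58.08 × 36.5 = 2120 g.
(b) Mass of 17.5% solution: 2120 / 0.175 = 12,110 g.
(b) Volume: 12,110 g ÷ 1.11 g/mL = 10,910 mL.

(a) 15.7 ppm; (b) 10.9 L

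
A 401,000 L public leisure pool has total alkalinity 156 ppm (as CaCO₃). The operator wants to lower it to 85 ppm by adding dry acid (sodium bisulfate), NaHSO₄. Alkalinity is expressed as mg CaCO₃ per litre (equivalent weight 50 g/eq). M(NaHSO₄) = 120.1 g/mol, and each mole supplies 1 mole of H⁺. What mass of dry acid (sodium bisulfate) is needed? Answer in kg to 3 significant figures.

68.4 kg

Alkalinity to neutralize: (156 − 85) = 71 mg/L as CaCO₃ × 401,000 L = 28,470 g as CaCO₃.
Equivalents of H⁺ required: 28,470 ÷ 50 g/eq = 569.4 eq = 569.4 mol NaHSO₄.
Mass of NaHSO₄: 569.4 × 120.1 = 68,390 g.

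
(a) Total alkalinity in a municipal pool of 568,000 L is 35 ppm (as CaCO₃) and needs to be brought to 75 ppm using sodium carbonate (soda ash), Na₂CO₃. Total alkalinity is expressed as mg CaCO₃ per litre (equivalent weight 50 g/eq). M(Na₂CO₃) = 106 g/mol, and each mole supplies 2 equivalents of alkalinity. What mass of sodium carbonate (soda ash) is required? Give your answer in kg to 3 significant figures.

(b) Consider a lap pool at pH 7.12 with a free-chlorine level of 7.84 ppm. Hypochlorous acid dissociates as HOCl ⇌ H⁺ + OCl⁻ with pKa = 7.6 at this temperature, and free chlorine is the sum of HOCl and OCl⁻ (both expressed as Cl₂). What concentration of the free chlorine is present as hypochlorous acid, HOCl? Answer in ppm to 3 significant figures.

(a) 24.1 kg; (b) 5.89 ppm

(a) Alkalinity to add: (75 − 35) = 40 mg/L as CaCO₃ × 568,000 L = 22,720 g as CaCO₃.
(a) Equivalents: 22,720 g ÷ 50 g/eq = 454.4 eq.
(a) Each mole of Na₂CO₃ supplies 2 eq, so 454.4 / 2 = 227.2 mol.
(a) Mass: 227.2 mol × 106 g/mol = 24,080 g.

(b) [OCl⁻]/[HOCl] = 10^(pH − pKa) = 10^(7.12 − 7.6) = 10^-0.48 = 0.3311.
(b) Fraction as HOCl = 1 / (1 + 0.3311) = 0.7512.
(b) HOCl = 0.7512 × 7.84 ppm = 5.89 ppm.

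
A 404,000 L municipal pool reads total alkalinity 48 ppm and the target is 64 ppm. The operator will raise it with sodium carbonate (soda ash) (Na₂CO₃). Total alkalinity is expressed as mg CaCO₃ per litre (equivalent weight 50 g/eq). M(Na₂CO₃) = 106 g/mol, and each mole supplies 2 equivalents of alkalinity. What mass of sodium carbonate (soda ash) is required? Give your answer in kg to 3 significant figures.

6.85 kg

Alkalinity to add: (64 − 48) = 16 mg/L as CaCO₃ × 404,000 L = 6464 g as CaCO₃.
Equivalents: 6464 g ÷ 50 g/eq = 129.3 eq.
Each mole of Na₂CO₃ supplies 2 eq, so 129.3 / 2 = 64.64 mol.
Mass: 64.64 mol × 106 g/mol = 6852 g.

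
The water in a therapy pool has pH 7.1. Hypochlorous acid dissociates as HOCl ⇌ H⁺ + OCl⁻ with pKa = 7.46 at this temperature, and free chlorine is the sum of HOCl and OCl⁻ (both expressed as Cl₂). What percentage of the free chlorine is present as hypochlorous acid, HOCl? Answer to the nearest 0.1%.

69.6%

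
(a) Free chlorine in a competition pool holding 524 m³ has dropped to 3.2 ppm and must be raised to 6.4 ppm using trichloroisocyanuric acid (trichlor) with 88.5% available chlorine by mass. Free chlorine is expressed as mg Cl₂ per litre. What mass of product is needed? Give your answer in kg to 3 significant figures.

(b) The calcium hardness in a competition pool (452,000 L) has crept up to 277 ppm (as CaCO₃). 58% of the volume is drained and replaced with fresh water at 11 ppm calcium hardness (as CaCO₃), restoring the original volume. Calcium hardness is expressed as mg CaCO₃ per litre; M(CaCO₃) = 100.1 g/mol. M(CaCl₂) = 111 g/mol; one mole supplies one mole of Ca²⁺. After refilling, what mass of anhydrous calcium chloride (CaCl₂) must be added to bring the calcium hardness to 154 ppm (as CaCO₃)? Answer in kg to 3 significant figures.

(a) 1.89 kg; (b) 15.7 kg

(a) Volume: 524 m³ = 524,000 L.
(a) Chlorine deficit: 6.4 − 3.2 = 3.2 ppm = 3.2 mg/L as Cl₂.
(a) Cl₂ equivalent needed: 3.2 mg/L × 524,000 L = 1,677,000 mg = 1677 g.
(a) Product at 88.5% available chlorine: 1677 / 0.885 = 1895 g.

(b) After draining 58% and refilling: 277 × 0.42 + 11 × 0.58 = 122.72 ppm.
(b) Deficit to target: 154 − 122.72 = 31.28 mg/L.
(b) As CaCO₃: 31.28 mg/L × 452,000 L = 14,140 g; ÷ 100.1 = 141.2 mol Ca²⁺.
(b) Mass: 141.2 × 111 = 15,680 g.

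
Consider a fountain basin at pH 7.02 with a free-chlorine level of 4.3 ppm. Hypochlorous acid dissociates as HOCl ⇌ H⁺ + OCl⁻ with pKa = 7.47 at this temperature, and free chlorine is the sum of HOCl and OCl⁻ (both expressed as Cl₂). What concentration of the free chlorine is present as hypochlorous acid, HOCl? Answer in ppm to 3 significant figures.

[OCl⁻]/[HOCl] = 10^(pH − pKa) = 10^(7.02 − 7.47) = 10^-0.45 = 0.3548.
Fraction as HOCl = 1 / (1 + 0.3548) = 0.7381.
HOCl = 0.7381 × 4.3 ppm = 3.174 ppm.

3.17 ppm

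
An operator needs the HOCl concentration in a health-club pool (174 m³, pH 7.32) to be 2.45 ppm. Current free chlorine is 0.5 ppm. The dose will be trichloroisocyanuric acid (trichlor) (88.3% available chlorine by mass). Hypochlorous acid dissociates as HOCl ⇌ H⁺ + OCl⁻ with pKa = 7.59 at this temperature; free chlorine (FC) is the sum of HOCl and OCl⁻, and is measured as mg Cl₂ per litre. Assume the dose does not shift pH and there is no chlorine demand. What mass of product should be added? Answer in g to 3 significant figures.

Volume: 174 m³ = 174,000 L.
[OCl⁻]/[HOCl] = 10^(pH − pKa) = 10^(7.32 − 7.59) = 0.537; fraction as HOCl = 1/(1 + 0.537) = 0.6506.
Free chlorine required for 2.45 ppm HOCl: 2.45 / 0.6506 = 3.766 ppm.
FC to add: 3.766 − 0.5 = 3.266 mg/L as Cl₂.
Cl₂ equivalent: 3.266 mg/L × 174,000 L = 568.2 g.
Product at 88.3% available Cl: 568.2 / 0.883 = 643.5 g.

644 g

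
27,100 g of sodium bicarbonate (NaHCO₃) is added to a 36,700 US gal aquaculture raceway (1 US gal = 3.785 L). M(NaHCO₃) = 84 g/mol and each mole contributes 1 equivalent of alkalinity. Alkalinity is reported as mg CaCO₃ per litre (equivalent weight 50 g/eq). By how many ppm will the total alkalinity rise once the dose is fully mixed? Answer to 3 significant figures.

116 ppm

Volume: 36,700 US gal × 3.785 L/gal = 138,910 L.
Moles of NaHCO₃: 27,100 g ÷ 84 g/mol = 322.6 mol → 322.6 eq of alkalinity.
As CaCO₃: 322.6 eq × 50 g/eq = 16,130 g.
Rise: 16,130 g / 138,910 L × 1000 = 116.1 mg/L.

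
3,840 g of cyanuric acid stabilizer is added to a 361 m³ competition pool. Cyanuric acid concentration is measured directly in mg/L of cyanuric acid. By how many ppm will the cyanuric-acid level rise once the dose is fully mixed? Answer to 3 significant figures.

Volume: 361 m³ = 361,000 L.
Rise: 3,840 g / 361,000 L × 1000 = 10.64 mg/L.

10.6 ppm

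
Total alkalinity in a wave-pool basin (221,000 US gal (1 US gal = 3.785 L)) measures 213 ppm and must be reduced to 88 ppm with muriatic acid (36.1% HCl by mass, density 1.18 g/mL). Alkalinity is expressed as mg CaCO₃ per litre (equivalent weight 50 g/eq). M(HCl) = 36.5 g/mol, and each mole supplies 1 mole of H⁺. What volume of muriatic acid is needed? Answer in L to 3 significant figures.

179 L

Volume: 221,000 US gal × 3.785 L/gal = 836,485 L.
Alkalinity to neutralize: (213 − 88) = 125 mg/L as CaCO₃ × 836,485 L = 104,600 g as CaCO₃.
Equivalents of H⁺ required: 104,600 ÷ 50 g/eq = 2091 eq = 2091 mol HCl.
Mass of HCl: 2091 × 36.5 = 76,330 g.
Mass of 36.1% solution: 76,330 / 0.361 = 211,400 g.
Volume: 211,400 g ÷ 1.18 g/mL = 179,200 mL.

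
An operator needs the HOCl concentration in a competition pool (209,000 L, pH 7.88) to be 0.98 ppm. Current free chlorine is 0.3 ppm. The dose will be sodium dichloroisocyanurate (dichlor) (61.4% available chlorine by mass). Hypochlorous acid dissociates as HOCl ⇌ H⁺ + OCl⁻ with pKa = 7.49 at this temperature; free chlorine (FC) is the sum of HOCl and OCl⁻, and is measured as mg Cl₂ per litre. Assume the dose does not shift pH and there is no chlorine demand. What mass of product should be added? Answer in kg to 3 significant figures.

1.05 kg

[OCl⁻]/[HOCl] = 10^(pH − pKa) = 10^(7.88 − 7.49) = 2.455; fraction as HOCl = 1/(1 + 2.455) = 0.2895.
Free chlorine required for 0.98 ppm HOCl: 0.98 / 0.2895 = 3.386 ppm.
FC to add: 3.386 − 0.3 = 3.086 mg/L as Cl₂.
Cl₂ equivalent: 3.086 mg/L × 209,000 L = 644.9 g.
Product at 61.4% available Cl: 644.9 / 0.614 = 1050 g.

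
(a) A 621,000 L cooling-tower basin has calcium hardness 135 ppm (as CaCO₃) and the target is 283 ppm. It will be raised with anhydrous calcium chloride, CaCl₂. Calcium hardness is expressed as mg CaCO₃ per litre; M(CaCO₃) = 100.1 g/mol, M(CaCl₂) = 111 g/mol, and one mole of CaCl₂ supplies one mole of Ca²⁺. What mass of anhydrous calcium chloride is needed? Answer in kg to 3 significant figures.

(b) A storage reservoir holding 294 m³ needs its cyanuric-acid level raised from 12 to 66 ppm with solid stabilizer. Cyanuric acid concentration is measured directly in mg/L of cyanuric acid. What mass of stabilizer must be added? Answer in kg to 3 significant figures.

(a) Hardness to add: (283 − 135) = 148 mg/L as CaCO₃ × 621,000 L = 91,910 g as CaCO₃.
(a) Moles of Ca²⁺ (1 mol Ca²⁺ ≡ 1 mol CaCO₃): 91,910 / 100.1 g/mol = 918.2 mol.
(a) Mass of CaCl₂: 918.2 × 111 = 101,900 g.

(b) Volume: 294 m³ = 294,000 L.
(b) CYA to add: (66 − 12) = 54 mg/L × 294,000 L = 15,880 g cyanuric acid.

(a) 102 kg; (b) 15.9 kg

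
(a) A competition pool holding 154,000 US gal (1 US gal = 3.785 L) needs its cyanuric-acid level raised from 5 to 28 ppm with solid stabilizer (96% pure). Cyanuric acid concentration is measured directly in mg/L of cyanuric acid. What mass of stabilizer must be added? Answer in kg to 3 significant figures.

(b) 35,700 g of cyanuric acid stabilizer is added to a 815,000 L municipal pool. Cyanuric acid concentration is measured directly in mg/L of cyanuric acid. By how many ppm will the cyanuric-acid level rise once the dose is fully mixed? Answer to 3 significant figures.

(a) 14.0 kg; (b) 43.8 ppm

(a) Volume: 154,000 US gal × 3.785 L/gal = 582,890 L.
(a) CYA to add: (28 − 5) = 23 mg/L × 582,890 L = 13,410 g cyanuric acid.
(a) At 96% purity: 13,410 / 0.96 = 13,970 g product.

(b) Rise: 35,700 g / 815,000 L × 1000 = 43.8 mg/L.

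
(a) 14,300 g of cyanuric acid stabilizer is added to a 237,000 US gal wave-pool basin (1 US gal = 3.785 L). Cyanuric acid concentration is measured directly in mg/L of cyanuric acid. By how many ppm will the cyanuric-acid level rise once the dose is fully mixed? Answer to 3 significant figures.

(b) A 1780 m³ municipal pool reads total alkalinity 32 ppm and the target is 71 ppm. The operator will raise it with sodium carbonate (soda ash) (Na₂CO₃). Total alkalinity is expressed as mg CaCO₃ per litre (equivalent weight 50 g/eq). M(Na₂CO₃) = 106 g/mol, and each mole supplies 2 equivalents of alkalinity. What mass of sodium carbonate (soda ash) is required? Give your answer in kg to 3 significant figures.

(a) 15.9 ppm; (b) 73.6 kg

(a) Volume: 237,000 US gal × 3.785 L/gal = 897,045 L.
(a) Rise: 14,300 g / 897,045 L × 1000 = 15.94 mg/L.

(b) Volume: 1780 m³ = 1,780,000 L.
(b) Alkalinity to add: (71 − 32) = 39 mg/L as CaCO₃ × 1,780,000 L = 69,420 g as CaCO₃.
(b) Equivalents: 69,420 g ÷ 50 g/eq = 1388 eq.
(b) Each mole of Na₂CO₃ supplies 2 eq, so 1388 / 2 = 694.2 mol.
(b) Mass: 694.2 mol × 106 g/mol = 73,590 g.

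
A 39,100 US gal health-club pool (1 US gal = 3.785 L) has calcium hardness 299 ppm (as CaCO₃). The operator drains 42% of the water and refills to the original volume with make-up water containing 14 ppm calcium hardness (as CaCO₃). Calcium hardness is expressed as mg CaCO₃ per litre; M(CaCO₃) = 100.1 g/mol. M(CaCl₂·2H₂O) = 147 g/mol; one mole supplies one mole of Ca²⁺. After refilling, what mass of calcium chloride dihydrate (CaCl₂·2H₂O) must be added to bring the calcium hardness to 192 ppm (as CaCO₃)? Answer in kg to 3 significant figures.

2.76 kg

Volume: 39,100 US gal × 3.785 L/gal = 147,994 L.
After draining 42% and refilling: 299 × 0.58 + 14 × 0.42 = 179.3 ppm.
Deficit to target: 192 − 179.3 = 12.7 mg/L.
As CaCO₃: 12.7 mg/L × 147,994 L = 1880 g; ÷ 100.1 = 18.78 mol Ca²⁺.
Mass: 18.78 × 147 = 2760 g.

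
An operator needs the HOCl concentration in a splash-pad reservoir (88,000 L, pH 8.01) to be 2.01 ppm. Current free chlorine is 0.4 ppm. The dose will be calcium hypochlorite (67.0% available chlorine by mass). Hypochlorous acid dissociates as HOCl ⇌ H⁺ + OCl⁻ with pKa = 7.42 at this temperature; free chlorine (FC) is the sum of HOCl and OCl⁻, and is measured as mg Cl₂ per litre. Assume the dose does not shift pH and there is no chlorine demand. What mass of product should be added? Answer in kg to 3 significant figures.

[OCl⁻]/[HOCl] = 10^(pH − pKa) = 10^(8.01 − 7.42) = 3.89; fraction as HOCl = 1/(1 + 3.89) = 0.2045.
Free chlorine required for 2.01 ppm HOCl: 2.01 / 0.2045 = 9.83 ppm.
FC to add: 9.83 − 0.4 = 9.43 mg/L as Cl₂.
Cl₂ equivalent: 9.43 mg/L × 88,000 L = 829.8 g.
Product at 67.0% available Cl: 829.8 / 0.67 = 1239 g.

1.24 kg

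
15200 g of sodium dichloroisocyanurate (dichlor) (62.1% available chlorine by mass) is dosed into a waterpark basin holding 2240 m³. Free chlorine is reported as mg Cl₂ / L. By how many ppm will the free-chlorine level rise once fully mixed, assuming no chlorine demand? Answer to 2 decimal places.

4.21 ppm

Volume: 2240 m³ = 2,240,000 L.
Available chlorine delivered: 15,200 g × 0.621 = 9439 g as Cl₂.
Concentration rise: 9439 g / 2,240,000 L = 4.214 mg/L = 4.21 ppm.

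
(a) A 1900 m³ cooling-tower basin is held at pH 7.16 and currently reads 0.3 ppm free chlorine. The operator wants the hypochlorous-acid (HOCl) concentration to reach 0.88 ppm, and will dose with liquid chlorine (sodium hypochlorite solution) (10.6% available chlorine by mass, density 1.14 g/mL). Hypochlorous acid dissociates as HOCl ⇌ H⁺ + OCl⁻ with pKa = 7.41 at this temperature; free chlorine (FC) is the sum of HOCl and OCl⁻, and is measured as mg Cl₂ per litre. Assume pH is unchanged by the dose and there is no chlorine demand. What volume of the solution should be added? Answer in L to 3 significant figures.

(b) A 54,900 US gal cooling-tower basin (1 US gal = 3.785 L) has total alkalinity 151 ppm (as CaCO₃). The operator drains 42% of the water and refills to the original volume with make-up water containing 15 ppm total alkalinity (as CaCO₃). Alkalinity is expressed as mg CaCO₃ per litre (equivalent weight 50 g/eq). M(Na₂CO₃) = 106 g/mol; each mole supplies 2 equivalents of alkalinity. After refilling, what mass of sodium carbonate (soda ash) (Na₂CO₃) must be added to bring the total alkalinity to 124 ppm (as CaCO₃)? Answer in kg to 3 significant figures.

(a) Volume: 1900 m³ = 1,900,000 L.
(a) [OCl⁻]/[HOCl] = 10^(pH − pKa) = 10^(7.16 − 7.41) = 0.5623; fraction as HOCl = 1/(1 + 0.5623) = 0.6401.
(a) Free chlorine required for 0.88 ppm HOCl: 0.88 / 0.6401 = 1.375 ppm.
(a) FC to add: 1.375 − 0.3 = 1.075 mg/L as Cl₂.
(a) Cl₂ equivalent: 1.075 mg/L × 1,900,000 L = 2042 g.
(a) Product at 10.6% available Cl: 2042 / 0.106 = 19,270 g.
(a) Volume: 19,270 g ÷ 1.14 g/mL = 16,900 mL.

(b) Volume: 54,900 US gal × 3.785 L/gal = 207,796 L.
(b) After draining 42% and refilling: 151 × 0.58 + 15 × 0.42 = 93.88 ppm.
(b) Deficit to target: 124 − 93.88 = 30.12 mg/L.
(b) As CaCO₃: 30.12 mg/L × 207,796 L = 6259 g; ÷ 50 g/eq ÷ 2 = 62.59 mol Na₂CO₃.
(b) Mass: 62.59 × 106 = 6634 g.

(a) 16.9 L; (b) 6.63 kg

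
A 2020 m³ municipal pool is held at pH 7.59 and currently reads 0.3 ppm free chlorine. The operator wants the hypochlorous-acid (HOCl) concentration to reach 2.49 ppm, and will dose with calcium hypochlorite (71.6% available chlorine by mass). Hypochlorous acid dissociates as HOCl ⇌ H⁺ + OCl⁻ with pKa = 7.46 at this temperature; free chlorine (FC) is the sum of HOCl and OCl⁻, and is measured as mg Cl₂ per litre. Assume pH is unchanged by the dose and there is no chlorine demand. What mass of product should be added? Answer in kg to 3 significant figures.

Volume: 2020 m³ = 2,020,000 L.
[OCl⁻]/[HOCl] = 10^(pH − pKa) = 10^(7.59 − 7.46) = 1.349; fraction as HOCl = 1/(1 + 1.349) = 0.4257.
Free chlorine required for 2.49 ppm HOCl: 2.49 / 0.4257 = 5.849 ppm.
FC to add: 5.849 − 0.3 = 5.549 mg/L as Cl₂.
Cl₂ equivalent: 5.549 mg/L × 2,020,000 L = 11,210 g.
Product at 71.6% available Cl: 11,210 / 0.716 = 15,650 g.

15.7 kg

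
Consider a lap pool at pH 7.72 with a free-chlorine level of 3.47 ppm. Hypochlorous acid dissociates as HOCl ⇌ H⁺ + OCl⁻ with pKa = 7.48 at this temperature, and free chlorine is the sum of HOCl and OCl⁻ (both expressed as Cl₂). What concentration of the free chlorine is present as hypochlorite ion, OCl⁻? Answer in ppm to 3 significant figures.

2.20 ppm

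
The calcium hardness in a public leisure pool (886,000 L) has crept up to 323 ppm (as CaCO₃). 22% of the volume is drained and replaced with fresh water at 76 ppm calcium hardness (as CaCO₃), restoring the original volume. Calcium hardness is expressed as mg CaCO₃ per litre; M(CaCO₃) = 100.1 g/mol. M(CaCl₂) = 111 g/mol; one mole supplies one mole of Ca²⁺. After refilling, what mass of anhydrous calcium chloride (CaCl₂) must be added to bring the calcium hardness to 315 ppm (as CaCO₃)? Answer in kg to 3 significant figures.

45.5 kg

After draining 22% and refilling: 323 × 0.78 + 76 × 0.22 = 268.66 ppm.
Deficit to target: 315 − 268.66 = 46.34 mg/L.
As CaCO₃: 46.34 mg/L × 886,000 L = 41,060 g; ÷ 100.1 = 410.2 mol Ca²⁺.
Mass: 410.2 × 111 = 45,530 g.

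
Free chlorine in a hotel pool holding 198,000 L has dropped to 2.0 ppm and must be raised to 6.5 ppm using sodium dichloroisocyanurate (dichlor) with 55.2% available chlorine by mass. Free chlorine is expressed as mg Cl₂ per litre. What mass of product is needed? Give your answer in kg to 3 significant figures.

1.61 kg

Chlorine deficit: 6.5 − 2.0 = 4.5 ppm = 4.5 mg/L as Cl₂.
Cl₂ equivalent needed: 4.5 mg/L × 198,000 L = 891,000 mg = 891 g.
Product at 55.2% available chlorine: 891 / 0.552 = 1614 g.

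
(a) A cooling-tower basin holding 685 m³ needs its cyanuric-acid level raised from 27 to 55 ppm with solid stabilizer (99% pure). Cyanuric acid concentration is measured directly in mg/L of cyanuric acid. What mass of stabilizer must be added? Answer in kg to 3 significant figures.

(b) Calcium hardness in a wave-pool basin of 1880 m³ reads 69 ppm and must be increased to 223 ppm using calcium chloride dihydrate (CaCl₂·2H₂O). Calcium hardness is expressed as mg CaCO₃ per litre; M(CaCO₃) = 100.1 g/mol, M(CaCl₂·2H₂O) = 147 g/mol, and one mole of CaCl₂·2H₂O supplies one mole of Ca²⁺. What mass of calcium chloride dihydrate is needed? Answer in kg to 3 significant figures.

(a) 19.4 kg; (b) 425 kg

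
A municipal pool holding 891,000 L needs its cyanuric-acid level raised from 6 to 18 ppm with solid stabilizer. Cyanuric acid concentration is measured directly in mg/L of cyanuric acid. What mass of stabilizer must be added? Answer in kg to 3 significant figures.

CYA to add: (18 − 6) = 12 mg/L × 891,000 L = 10,690 g cyanuric acid.

10.7 kg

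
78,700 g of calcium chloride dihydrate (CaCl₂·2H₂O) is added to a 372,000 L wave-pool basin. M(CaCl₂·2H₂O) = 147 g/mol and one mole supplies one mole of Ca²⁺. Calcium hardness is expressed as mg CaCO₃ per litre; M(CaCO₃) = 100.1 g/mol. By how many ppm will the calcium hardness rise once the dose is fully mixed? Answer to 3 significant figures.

Moles of Ca²⁺: 78,700 g ÷ 147 g/mol = 535.4 mol.
As CaCO₃: 535.4 mol × 100.1 g/mol = 53,590 g.
Rise: 53,590 g / 372,000 L × 1000 = 144.1 mg/L.

144 ppm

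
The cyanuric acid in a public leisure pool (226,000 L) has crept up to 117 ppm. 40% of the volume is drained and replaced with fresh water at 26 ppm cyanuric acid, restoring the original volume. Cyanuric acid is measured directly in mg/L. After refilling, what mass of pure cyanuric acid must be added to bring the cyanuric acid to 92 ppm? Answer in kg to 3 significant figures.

After draining 40% and refilling: 117 × 0.60 + 26 × 0.40 = 80.6 ppm.
Deficit to target: 92 − 80.6 = 11.4 mg/L.
Mass: 11.4 mg/L × 226,000 L = 2576 g cyanuric acid.

2.58 kg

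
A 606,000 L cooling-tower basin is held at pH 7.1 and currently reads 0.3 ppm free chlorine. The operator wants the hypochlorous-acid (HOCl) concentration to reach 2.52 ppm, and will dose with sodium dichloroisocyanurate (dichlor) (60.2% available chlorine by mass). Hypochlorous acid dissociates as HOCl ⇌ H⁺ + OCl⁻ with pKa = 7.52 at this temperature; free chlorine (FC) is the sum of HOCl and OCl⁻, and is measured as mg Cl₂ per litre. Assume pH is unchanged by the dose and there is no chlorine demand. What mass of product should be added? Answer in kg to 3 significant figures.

[OCl⁻]/[HOCl] = 10^(pH − pKa) = 10^(7.1 − 7.52) = 0.3802; fraction as HOCl = 1/(1 + 0.3802) = 0.7245.
Free chlorine required for 2.52 ppm HOCl: 2.52 / 0.7245 = 3.478 ppm.
FC to add: 3.478 − 0.3 = 3.178 mg/L as Cl₂.
Cl₂ equivalent: 3.178 mg/L × 606,000 L = 1926 g.
Product at 60.2% available Cl: 1926 / 0.602 = 3199 g.

3.20 kg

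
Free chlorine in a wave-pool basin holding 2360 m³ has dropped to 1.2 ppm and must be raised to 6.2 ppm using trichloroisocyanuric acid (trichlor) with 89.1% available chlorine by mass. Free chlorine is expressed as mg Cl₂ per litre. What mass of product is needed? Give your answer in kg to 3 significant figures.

13.2 kg

Volume: 2360 m³ = 2,360,000 L.
Chlorine deficit: 6.2 − 1.2 = 5 ppm = 5 mg/L as Cl₂.
Cl₂ equivalent needed: 5 mg/L × 2,360,000 L = 11,800,000 mg = 11,800 g.
Product at 89.1% available chlorine: 11,800 / 0.891 = 13,240 g.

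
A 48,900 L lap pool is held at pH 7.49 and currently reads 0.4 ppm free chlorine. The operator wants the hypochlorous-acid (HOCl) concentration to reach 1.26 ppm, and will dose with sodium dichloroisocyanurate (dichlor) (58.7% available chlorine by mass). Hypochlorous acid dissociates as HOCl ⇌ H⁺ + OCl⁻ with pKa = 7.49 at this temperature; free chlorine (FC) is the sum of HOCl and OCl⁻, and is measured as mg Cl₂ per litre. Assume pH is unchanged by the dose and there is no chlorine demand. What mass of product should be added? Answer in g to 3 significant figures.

[OCl⁻]/[HOCl] = 10^(pH − pKa) = 10^(7.49 − 7.49) = 1; fraction as HOCl = 1/(1 + 1) = 0.5.
Free chlorine required for 1.26 ppm HOCl: 1.26 / 0.5 = 2.52 ppm.
FC to add: 2.52 − 0.4 = 2.12 mg/L as Cl₂.
Cl₂ equivalent: 2.12 mg/L × 48,900 L = 103.7 g.
Product at 58.7% available Cl: 103.7 / 0.587 = 176.6 g.

177 g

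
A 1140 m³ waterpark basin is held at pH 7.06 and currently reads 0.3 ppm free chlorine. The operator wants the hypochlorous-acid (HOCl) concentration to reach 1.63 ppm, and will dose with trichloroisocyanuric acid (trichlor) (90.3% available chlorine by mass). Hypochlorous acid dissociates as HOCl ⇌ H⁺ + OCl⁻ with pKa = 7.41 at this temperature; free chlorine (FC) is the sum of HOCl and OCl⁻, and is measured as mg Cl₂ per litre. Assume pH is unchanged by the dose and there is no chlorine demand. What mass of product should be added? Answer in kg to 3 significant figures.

Volume: 1140 m³ = 1,140,000 L.
[OCl⁻]/[HOCl] = 10^(pH − pKa) = 10^(7.06 − 7.41) = 0.4467; fraction as HOCl = 1/(1 + 0.4467) = 0.6912.
Free chlorine required for 1.63 ppm HOCl: 1.63 / 0.6912 = 2.358 ppm.
FC to add: 2.358 − 0.3 = 2.058 mg/L as Cl₂.
Cl₂ equivalent: 2.058 mg/L × 1,140,000 L = 2346 g.
Product at 90.3% available Cl: 2346 / 0.903 = 2598 g.

2.60 kg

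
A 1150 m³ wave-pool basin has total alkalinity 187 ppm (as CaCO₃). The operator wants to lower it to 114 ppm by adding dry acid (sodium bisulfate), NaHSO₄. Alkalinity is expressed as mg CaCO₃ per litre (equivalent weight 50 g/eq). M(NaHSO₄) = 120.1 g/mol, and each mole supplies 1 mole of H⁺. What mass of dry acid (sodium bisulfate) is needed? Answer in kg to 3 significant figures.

202 kg

Volume: 1150 m³ = 1,150,000 L.
Alkalinity to neutralize: (187 − 114) = 73 mg/L as CaCO₃ × 1,150,000 L = 83,950 g as CaCO₃.
Equivalents of H⁺ required: 83,950 ÷ 50 g/eq = 1679 eq = 1679 mol NaHSO₄.
Mass of NaHSO₄: 1679 × 120.1 = 201,600 g.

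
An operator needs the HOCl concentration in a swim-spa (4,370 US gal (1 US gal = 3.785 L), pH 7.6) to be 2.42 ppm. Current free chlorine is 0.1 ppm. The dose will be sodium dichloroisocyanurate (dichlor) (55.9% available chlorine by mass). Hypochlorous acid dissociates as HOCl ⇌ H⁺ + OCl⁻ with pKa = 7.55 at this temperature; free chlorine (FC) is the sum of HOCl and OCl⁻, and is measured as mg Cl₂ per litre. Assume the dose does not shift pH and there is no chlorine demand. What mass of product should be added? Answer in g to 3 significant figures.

Volume: 4,370 US gal × 3.785 L/gal = 16,540 L.
[OCl⁻]/[HOCl] = 10^(pH − pKa) = 10^(7.6 − 7.55) = 1.122; fraction as HOCl = 1/(1 + 1.122) = 0.4712.
Free chlorine required for 2.42 ppm HOCl: 2.42 / 0.4712 = 5.135 ppm.
FC to add: 5.135 − 0.1 = 5.035 mg/L as Cl₂.
Cl₂ equivalent: 5.035 mg/L × 16,540 L = 83.29 g.
Product at 55.9% available Cl: 83.29 / 0.559 = 149 g.

149 g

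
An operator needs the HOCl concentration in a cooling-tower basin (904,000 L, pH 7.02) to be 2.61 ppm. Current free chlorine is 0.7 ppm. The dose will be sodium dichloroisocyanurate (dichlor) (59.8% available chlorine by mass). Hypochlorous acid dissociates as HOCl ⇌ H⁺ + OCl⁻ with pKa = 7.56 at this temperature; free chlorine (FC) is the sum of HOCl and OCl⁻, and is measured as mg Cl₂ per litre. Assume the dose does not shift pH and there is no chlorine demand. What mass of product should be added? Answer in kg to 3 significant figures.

[OCl⁻]/[HOCl] = 10^(pH − pKa) = 10^(7.02 − 7.56) = 0.2884; fraction as HOCl = 1/(1 + 0.2884) = 0.7762.
Free chlorine required for 2.61 ppm HOCl: 2.61 / 0.7762 = 3.363 ppm.
FC to add: 3.363 − 0.7 = 2.663 mg/L as Cl₂.
Cl₂ equivalent: 2.663 mg/L × 904,000 L = 2407 g.
Product at 59.8% available Cl: 2407 / 0.598 = 4025 g.

4.03 kg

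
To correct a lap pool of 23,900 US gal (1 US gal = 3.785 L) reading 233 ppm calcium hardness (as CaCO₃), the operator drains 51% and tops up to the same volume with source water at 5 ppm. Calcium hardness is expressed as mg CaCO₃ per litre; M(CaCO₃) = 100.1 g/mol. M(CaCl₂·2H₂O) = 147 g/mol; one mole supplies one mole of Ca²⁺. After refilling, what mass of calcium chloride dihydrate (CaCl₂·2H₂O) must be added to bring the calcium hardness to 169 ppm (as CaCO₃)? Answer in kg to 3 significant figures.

Volume: 23,900 US gal × 3.785 L/gal = 90,462 L.
After draining 51% and refilling: 233 × 0.49 + 5 × 0.51 = 116.72 ppm.
Deficit to target: 169 − 116.72 = 52.28 mg/L.
As CaCO₃: 52.28 mg/L × 90,462 L = 4729 g; ÷ 100.1 = 47.25 mol Ca²⁺.
Mass: 47.25 × 147 = 6945 g.

6.95 kg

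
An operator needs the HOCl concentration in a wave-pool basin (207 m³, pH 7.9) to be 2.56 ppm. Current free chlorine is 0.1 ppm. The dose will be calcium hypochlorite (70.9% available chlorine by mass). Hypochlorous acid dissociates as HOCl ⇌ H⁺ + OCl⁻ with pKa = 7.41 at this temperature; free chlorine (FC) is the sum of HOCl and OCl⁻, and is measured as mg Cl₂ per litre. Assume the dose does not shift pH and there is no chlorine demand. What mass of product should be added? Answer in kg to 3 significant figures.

Volume: 207 m³ = 207,000 L.
[OCl⁻]/[HOCl] = 10^(pH − pKa) = 10^(7.9 − 7.41) = 3.09; fraction as HOCl = 1/(1 + 3.09) = 0.2445.
Free chlorine required for 2.56 ppm HOCl: 2.56 / 0.2445 = 10.47 ppm.
FC to add: 10.47 − 0.1 = 10.37 mg/L as Cl₂.
Cl₂ equivalent: 10.37 mg/L × 207,000 L = 2147 g.
Product at 70.9% available Cl: 2147 / 0.709 = 3028 g.

3.03 kg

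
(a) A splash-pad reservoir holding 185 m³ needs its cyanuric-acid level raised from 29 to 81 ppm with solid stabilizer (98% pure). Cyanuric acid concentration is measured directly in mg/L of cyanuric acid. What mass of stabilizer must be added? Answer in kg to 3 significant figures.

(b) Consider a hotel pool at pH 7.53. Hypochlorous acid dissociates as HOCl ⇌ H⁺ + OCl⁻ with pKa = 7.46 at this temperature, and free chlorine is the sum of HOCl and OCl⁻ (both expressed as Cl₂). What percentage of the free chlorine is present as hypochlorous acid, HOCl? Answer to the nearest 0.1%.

(a) 9.82 kg; (b) 46.0%

(a) Volume: 185 m³ = 185,000 L.
(a) CYA to add: (81 − 29) = 52 mg/L × 185,000 L = 9620 g cyanuric acid.
(a) At 98% purity: 9620 / 0.98 = 9816 g product.

(b) [OCl⁻]/[HOCl] = 10^(pH − pKa) = 10^(7.53 − 7.46) = 10^0.07 = 1.175.
(b) Fraction as HOCl = 1 / (1 + 1.175) = 0.4598.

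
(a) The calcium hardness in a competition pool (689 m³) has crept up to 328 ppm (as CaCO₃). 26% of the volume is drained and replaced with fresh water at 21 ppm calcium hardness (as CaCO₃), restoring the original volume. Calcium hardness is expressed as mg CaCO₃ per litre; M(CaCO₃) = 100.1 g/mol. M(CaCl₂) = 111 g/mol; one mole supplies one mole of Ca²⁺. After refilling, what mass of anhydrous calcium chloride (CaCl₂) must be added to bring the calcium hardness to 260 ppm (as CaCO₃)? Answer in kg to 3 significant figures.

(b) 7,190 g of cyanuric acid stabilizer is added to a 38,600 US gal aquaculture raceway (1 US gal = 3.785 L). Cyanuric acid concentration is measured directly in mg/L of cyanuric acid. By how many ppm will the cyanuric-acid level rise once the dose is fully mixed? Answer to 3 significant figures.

(a) Volume: 689 m³ = 689,000 L.
(a) After draining 26% and refilling: 328 × 0.74 + 21 × 0.26 = 248.18 ppm.
(a) Deficit to target: 260 − 248.18 = 11.82 mg/L.
(a) As CaCO₃: 11.82 mg/L × 689,000 L = 8144 g; ÷ 100.1 = 81.36 mol Ca²⁺.
(a) Mass: 81.36 × 111 = 9031 g.

(b) Volume: 38,600 US gal × 3.785 L/gal = 146,101 L.
(b) Rise: 7,190 g / 146,101 L × 1000 = 49.21 mg/L.

(a) 9.03 kg; (b) 49.2 ppm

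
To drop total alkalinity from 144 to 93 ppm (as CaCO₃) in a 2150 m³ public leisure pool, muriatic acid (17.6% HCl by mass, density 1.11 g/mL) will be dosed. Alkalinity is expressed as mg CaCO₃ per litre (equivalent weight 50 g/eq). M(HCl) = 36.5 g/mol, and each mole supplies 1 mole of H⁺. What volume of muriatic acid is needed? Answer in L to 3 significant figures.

Volume: 2150 m³ = 2,150,000 L.
Alkalinity to neutralize: (144 − 93) = 51 mg/L as CaCO₃ × 2,150,000 L = 109,600 g as CaCO₃.
Equivalents of H⁺ required: 109,600 ÷ 50 g/eq = 2193 eq = 2193 mol HCl.
Mass of HCl: 2193 × 36.5 = 80,040 g.
Mass of 17.6% solution: 80,040 / 0.176 = 454,800 g.
Volume: 454,800 g ÷ 1.11 g/mL = 409,700 mL.

410 L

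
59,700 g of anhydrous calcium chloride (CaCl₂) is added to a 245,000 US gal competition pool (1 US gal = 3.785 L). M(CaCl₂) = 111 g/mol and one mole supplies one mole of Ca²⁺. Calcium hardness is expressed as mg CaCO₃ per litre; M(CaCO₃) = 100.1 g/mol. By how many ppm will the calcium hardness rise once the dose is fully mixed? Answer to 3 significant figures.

Volume: 245,000 US gal × 3.785 L/gal = 927,325 L.
Moles of Ca²⁺: 59,700 g ÷ 111 g/mol = 537.8 mol.
As CaCO₃: 537.8 mol × 100.1 g/mol = 53,840 g.
Rise: 53,840 g / 927,325 L × 1000 = 58.06 mg/L.

58.1 ppm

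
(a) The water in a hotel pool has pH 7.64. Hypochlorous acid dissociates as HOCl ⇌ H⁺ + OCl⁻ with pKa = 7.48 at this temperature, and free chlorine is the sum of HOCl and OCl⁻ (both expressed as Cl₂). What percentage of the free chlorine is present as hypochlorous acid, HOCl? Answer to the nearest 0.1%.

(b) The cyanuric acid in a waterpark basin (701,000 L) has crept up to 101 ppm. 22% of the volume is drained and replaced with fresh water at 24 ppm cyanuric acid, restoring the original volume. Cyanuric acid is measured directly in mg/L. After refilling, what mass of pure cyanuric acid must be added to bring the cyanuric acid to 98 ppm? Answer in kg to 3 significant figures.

(a) [OCl⁻]/[HOCl] = 10^(pH − pKa) = 10^(7.64 − 7.48) = 10^0.16 = 1.445.
(a) Fraction as HOCl = 1 / (1 + 1.445) = 0.4089.

(b) After draining 22% and refilling: 101 × 0.78 + 24 × 0.22 = 84.06 ppm.
(b) Deficit to target: 98 − 84.06 = 13.94 mg/L.
(b) Mass: 13.94 mg/L × 701,000 L = 9772 g cyanuric acid.

(a) 40.9%; (b) 9.77 kg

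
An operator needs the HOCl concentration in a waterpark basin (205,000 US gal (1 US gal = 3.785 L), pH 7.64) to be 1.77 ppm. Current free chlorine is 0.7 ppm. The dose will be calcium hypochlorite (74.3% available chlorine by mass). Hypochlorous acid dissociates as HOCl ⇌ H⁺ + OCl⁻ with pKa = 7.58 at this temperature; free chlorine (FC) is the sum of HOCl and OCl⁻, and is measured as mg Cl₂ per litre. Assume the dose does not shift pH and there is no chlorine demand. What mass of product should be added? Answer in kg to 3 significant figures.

Volume: 205,000 US gal × 3.785 L/gal = 775,925 L.
[OCl⁻]/[HOCl] = 10^(pH − pKa) = 10^(7.64 − 7.58) = 1.148; fraction as HOCl = 1/(1 + 1.148) = 0.4655.
Free chlorine required for 1.77 ppm HOCl: 1.77 / 0.4655 = 3.802 ppm.
FC to add: 3.802 − 0.7 = 3.102 mg/L as Cl₂.
Cl₂ equivalent: 3.102 mg/L × 775,925 L = 2407 g.
Product at 74.3% available Cl: 2407 / 0.743 = 3240 g.

3.24 kg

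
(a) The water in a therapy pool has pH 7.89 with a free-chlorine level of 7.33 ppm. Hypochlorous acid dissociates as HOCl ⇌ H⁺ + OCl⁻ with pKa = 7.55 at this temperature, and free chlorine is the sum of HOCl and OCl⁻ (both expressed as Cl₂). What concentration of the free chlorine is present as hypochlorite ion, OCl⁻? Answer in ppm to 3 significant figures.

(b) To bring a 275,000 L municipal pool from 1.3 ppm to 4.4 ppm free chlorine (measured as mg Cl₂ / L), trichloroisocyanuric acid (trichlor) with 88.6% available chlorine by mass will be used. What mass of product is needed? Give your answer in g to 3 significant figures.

(a) 5.03 ppm; (b) 962 g

(a) [OCl⁻]/[HOCl] = 10^(pH − pKa) = 10^(7.89 − 7.55) = 10^0.34 = 2.188.
(a) Fraction as HOCl = 1 / (1 + 2.188) = 0.3137.
(a) OCl⁻ = (1 − 0.3137) × 7.33 ppm = 5.031 ppm.

(b) Chlorine deficit: 4.4 − 1.3 = 3.1 ppm = 3.1 mg/L as Cl₂.
(b) Cl₂ equivalent needed: 3.1 mg/L × 275,000 L = 852,500 mg = 852.5 g.
(b) Product at 88.6% available chlorine: 852.5 / 0.886 = 962.2 g.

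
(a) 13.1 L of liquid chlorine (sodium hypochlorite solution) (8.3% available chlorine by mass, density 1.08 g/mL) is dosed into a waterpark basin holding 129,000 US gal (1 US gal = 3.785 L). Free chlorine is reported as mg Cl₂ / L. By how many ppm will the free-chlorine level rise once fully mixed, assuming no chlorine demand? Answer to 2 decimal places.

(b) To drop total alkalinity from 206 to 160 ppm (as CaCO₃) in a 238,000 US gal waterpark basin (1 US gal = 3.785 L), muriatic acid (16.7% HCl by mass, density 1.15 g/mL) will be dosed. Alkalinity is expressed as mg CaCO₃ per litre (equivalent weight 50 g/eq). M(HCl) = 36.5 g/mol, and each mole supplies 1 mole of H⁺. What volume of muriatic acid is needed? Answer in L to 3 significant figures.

(a) Volume: 129,000 US gal × 3.785 L/gal = 488,265 L.
(a) Mass of solution: 13.1 L × 1000 mL/L × 1.08 g/mL = 14,150 g.
(a) Available chlorine delivered: 14,150 g × 0.083 = 1174 g as Cl₂.
(a) Concentration rise: 1174 g / 488,265 L = 2.405 mg/L = 2.41 ppm.

(b) Volume: 238,000 US gal × 3.785 L/gal = 900,830 L.
(b) Alkalinity to neutralize: (206 − 160) = 46 mg/L as CaCO₃ × 900,830 L = 41,440 g as CaCO₃.
(b) Equivalents of H⁺ required: 41,440 ÷ 50 g/eq = 828.8 eq = 828.8 mol HCl.
(b) Mass of HCl: 828.8 × 36.5 = 30,250 g.
(b) Mass of 16.7% solution: 30,250 / 0.167 = 181,100 g.
(b) Volume: 181,100 g ÷ 1.15 g/mL = 157,500 mL.

(a) 2.41 ppm; (b) 158 L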